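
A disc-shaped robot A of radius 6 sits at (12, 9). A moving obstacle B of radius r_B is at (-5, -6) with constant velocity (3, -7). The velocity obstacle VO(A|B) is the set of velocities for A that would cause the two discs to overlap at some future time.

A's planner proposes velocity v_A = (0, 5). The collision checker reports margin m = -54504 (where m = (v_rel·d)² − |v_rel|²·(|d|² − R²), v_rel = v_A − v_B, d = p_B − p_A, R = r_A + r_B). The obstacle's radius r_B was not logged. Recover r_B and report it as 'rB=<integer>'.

m = -54504
d = (-17, -15);  v_rel = (-3, 12),  |v_rel|² = 153
v_rel×d = (-3)·(-15) − (12)·(-17) = 249
since m = R²·153 − 249²:  R² = (62001 + -54504) / 153 = 49
R = √49 = 7  ⇒  r_B = 7 − 6 = 1

rB=1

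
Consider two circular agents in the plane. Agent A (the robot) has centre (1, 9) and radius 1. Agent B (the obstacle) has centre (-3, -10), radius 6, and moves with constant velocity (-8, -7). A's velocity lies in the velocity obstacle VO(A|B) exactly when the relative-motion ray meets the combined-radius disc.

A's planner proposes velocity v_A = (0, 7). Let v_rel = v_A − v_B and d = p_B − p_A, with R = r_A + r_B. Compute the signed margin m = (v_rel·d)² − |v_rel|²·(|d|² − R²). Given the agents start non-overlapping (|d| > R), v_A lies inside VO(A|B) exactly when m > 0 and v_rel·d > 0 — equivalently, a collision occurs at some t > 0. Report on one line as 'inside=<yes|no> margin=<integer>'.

d = (-4, -19),  |d|² = 377;  R = 1+6 = 7,  c = 377−7² = 328
v_rel = (8, 14),  |v_rel|² = 260;  v_rel·d = (8)·(-4) + (14)·(-19) = -298
260·t² + 596·t + 328 = 0  ⇒  m = (-298)² − 260·328 = 3524
m = 3524 > 0,  v_rel·d = -298 < 0  ⇒  outside

inside=no margin=3524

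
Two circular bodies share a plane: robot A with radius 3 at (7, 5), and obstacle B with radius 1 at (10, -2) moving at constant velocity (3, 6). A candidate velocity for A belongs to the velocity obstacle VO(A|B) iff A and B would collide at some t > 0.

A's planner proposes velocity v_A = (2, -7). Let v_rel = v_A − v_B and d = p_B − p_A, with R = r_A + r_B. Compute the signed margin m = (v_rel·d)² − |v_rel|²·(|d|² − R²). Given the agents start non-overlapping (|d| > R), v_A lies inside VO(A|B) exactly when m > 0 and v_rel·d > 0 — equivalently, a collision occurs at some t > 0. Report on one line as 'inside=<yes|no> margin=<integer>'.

d = (3, -7),  |d|² = 58;  R = 3+1 = 4,  c = 58−4² = 42
v_rel = (-1, -13),  |v_rel|² = 170;  v_rel·d = (-1)·(3) + (-13)·(-7) = 88
170·t² − 176·t + 42 = 0  ⇒  m = 88² − 170·42 = 604
m = 604 > 0,  v_rel·d = 88 > 0  ⇒  inside

inside=yes margin=604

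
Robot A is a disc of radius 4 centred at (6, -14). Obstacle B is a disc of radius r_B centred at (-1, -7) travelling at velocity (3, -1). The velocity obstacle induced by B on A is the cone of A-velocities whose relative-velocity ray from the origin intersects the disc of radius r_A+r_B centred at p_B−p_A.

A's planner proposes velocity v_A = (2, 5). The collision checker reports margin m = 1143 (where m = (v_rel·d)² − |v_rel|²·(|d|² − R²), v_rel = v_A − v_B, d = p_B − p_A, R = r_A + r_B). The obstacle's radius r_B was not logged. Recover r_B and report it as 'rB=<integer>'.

m = 1143
d = (-7, 7);  v_rel = (-1, 6),  |v_rel|² = 37
v_rel×d = (-1)·(7) − (6)·(-7) = 35
since m = R²·37 − 35²:  R² = (1225 + 1143) / 37 = 64
R = √64 = 8  ⇒  r_B = 8 − 4 = 4

rB=4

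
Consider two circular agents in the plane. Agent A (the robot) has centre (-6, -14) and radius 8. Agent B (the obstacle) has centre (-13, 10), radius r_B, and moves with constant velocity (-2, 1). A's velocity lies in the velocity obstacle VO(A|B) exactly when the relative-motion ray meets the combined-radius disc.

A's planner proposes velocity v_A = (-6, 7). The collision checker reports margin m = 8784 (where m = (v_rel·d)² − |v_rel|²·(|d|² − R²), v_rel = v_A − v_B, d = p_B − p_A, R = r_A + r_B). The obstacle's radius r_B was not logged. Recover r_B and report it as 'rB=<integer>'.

m = 8784
d = (-7, 24);  v_rel = (-4, 6),  |v_rel|² = 52
v_rel×d = (-4)·(24) − (6)·(-7) = -54
since m = R²·52 − (-54)²:  R² = (2916 + 8784) / 52 = 225
R = √225 = 15  ⇒  r_B = 15 − 8 = 7

rB=7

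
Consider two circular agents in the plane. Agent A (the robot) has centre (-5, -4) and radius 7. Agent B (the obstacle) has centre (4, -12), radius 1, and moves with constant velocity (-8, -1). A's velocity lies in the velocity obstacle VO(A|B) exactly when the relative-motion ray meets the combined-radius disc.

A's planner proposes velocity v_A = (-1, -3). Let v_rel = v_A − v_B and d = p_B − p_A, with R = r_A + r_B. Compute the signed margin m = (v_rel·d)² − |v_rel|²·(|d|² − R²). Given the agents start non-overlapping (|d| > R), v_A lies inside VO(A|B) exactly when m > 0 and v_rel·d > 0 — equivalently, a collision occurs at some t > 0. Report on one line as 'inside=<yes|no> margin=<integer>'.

d = (9, -8),  |d|² = 145;  R = 7+1 = 8,  c = 145−8² = 81
v_rel = (7, -2),  |v_rel|² = 53;  v_rel·d = (7)·(9) + (-2)·(-8) = 79
53·t² − 158·t + 81 = 0  ⇒  m = 79² − 53·81 = 1948
m = 1948 > 0,  v_rel·d = 79 > 0  ⇒  inside

inside=yes margin=1948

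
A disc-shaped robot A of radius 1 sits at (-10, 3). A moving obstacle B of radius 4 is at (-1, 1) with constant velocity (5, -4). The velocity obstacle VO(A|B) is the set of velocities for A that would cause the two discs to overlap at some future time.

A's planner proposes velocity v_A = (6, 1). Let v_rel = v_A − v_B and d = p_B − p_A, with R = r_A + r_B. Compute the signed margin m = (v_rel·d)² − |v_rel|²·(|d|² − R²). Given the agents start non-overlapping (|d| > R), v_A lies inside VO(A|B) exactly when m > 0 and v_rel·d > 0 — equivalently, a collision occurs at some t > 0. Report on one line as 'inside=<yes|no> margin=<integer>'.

d = (9, -2),  |d|² = 85;  R = 1+4 = 5,  c = 85−5² = 60
v_rel = (1, 5),  |v_rel|² = 26;  v_rel·d = (1)·(9) + (5)·(-2) = -1
26·t² + 2·t + 60 = 0  ⇒  m = (-1)² − 26·60 = -1559
m = -1559 < 0,  v_rel·d = -1 < 0  ⇒  outside

inside=no margin=-1559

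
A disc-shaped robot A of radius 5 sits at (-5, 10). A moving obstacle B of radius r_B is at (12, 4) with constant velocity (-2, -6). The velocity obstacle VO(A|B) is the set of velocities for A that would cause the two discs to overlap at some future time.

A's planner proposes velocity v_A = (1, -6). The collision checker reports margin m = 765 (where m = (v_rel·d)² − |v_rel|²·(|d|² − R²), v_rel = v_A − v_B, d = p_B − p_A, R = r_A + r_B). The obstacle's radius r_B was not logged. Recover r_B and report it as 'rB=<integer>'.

m = 765
d = (17, -6);  v_rel = (3, 0),  |v_rel|² = 9
v_rel×d = (3)·(-6) − (0)·(17) = -18
since m = R²·9 − (-18)²:  R² = (324 + 765) / 9 = 121
R = √121 = 11  ⇒  r_B = 11 − 5 = 6

rB=6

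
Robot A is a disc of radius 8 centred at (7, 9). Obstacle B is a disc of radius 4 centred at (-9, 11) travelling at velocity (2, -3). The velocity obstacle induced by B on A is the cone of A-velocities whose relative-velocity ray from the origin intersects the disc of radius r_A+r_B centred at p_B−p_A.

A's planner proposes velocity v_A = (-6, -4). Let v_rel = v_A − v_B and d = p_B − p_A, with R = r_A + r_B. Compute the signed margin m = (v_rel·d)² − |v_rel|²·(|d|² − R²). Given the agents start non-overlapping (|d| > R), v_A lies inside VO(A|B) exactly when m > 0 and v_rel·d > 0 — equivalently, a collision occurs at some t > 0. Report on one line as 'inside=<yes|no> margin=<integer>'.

d = (-16, 2),  |d|² = 260;  R = 8+4 = 12,  c = 260−12² = 116
v_rel = (-8, -1),  |v_rel|² = 65;  v_rel·d = (-8)·(-16) + (-1)·(2) = 126
65·t² − 252·t + 116 = 0  ⇒  m = 126² − 65·116 = 8336
m = 8336 > 0,  v_rel·d = 126 > 0  ⇒  inside

inside=yes margin=8336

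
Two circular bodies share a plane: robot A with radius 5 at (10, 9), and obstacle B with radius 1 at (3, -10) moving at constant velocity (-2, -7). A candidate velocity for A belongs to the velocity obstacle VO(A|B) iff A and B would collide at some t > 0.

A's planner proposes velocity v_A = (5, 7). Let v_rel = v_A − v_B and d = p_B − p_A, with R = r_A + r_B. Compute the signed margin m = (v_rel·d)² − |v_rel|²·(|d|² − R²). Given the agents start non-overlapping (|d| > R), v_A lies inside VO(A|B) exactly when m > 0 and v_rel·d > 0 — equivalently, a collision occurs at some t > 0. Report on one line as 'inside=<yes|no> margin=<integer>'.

d = (-7, -19),  |d|² = 410;  R = 5+1 = 6,  c = 410−6² = 374
v_rel = (7, 14),  |v_rel|² = 245;  v_rel·d = (7)·(-7) + (14)·(-19) = -315
245·t² + 630·t + 374 = 0  ⇒  m = (-315)² − 245·374 = 7595
m = 7595 > 0,  v_rel·d = -315 < 0  ⇒  outside

inside=no margin=7595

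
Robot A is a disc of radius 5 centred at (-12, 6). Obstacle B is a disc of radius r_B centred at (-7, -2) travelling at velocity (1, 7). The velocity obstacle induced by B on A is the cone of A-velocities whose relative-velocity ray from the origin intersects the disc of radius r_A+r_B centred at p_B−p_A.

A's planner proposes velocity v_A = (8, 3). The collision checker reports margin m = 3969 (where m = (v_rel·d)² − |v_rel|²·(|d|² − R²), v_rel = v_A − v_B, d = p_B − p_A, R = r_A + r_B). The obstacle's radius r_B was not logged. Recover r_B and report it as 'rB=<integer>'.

m = 3969
d = (5, -8);  v_rel = (7, -4),  |v_rel|² = 65
v_rel×d = (7)·(-8) − (-4)·(5) = -36
since m = R²·65 − (-36)²:  R² = (1296 + 3969) / 65 = 81
R = √81 = 9  ⇒  r_B = 9 − 5 = 4

rB=4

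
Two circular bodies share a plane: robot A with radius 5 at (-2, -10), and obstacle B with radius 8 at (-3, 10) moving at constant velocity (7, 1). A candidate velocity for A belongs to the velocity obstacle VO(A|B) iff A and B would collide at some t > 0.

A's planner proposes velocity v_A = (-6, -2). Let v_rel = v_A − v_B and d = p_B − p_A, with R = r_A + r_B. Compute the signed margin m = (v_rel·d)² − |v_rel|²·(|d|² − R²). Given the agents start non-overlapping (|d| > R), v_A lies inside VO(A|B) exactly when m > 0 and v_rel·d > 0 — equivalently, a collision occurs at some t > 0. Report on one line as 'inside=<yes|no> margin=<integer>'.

d = (-1, 20),  |d|² = 401;  R = 5+8 = 13,  c = 401−13² = 232
v_rel = (-13, -3),  |v_rel|² = 178;  v_rel·d = (-13)·(-1) + (-3)·(20) = -47
178·t² + 94·t + 232 = 0  ⇒  m = (-47)² − 178·232 = -39087
m = -39087 < 0,  v_rel·d = -47 < 0  ⇒  outside

inside=no margin=-39087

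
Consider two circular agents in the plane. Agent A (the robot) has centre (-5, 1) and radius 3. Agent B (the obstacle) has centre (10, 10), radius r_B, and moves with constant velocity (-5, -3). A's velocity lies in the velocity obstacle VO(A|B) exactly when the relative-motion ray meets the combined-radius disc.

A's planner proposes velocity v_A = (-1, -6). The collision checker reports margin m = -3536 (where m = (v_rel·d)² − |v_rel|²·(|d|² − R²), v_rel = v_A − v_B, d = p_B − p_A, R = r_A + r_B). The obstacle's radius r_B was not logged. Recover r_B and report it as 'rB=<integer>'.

m = -3536
d = (15, 9);  v_rel = (4, -3),  |v_rel|² = 25
v_rel×d = (4)·(9) − (-3)·(15) = 81
since m = R²·25 − 81²:  R² = (6561 + -3536) / 25 = 121
R = √121 = 11  ⇒  r_B = 11 − 3 = 8

rB=8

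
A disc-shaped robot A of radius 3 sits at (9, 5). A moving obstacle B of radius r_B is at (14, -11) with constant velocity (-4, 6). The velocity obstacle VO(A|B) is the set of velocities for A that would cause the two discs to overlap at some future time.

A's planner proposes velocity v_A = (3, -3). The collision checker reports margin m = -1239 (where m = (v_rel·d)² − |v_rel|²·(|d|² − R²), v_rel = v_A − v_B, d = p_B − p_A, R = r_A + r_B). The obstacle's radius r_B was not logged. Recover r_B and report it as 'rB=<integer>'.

m = -1239
d = (5, -16);  v_rel = (7, -9),  |v_rel|² = 130
v_rel×d = (7)·(-16) − (-9)·(5) = -67
since m = R²·130 − (-67)²:  R² = (4489 + -1239) / 130 = 25
R = √25 = 5  ⇒  r_B = 5 − 3 = 2

rB=2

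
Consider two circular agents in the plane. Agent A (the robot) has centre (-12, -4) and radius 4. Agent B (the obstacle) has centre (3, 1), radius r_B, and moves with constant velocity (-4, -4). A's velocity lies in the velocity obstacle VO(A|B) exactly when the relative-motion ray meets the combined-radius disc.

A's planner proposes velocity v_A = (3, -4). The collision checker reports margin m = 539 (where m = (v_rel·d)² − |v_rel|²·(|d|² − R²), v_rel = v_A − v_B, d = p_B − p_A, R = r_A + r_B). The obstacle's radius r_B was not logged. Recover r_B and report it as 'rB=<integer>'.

m = 539
d = (15, 5);  v_rel = (7, 0),  |v_rel|² = 49
v_rel×d = (7)·(5) − (0)·(15) = 35
since m = R²·49 − 35²:  R² = (1225 + 539) / 49 = 36
R = √36 = 6  ⇒  r_B = 6 − 4 = 2

rB=2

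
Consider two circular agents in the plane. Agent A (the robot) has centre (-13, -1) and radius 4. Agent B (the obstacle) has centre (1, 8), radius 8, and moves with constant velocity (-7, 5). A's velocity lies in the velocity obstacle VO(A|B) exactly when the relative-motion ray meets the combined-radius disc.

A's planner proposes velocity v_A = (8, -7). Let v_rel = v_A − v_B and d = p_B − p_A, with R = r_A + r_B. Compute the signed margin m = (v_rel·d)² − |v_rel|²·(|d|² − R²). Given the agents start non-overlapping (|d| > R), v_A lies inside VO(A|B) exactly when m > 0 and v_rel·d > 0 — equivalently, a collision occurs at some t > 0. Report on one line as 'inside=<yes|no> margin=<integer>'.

d = (14, 9),  |d|² = 277;  R = 4+8 = 12,  c = 277−12² = 133
v_rel = (15, -12),  |v_rel|² = 369;  v_rel·d = (15)·(14) + (-12)·(9) = 102
369·t² − 204·t + 133 = 0  ⇒  m = 102² − 369·133 = -38673
m = -38673 < 0,  v_rel·d = 102 > 0  ⇒  outside

inside=no margin=-38673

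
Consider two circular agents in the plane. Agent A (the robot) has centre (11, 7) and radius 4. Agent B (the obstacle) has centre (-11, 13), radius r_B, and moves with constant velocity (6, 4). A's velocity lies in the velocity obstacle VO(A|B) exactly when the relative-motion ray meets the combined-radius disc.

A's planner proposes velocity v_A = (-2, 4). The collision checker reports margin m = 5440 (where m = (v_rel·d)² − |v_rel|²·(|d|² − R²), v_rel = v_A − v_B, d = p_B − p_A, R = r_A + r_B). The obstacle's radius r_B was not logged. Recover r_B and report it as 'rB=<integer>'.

m = 5440
d = (-22, 6);  v_rel = (-8, 0),  |v_rel|² = 64
v_rel×d = (-8)·(6) − (0)·(-22) = -48
since m = R²·64 − (-48)²:  R² = (2304 + 5440) / 64 = 121
R = √121 = 11  ⇒  r_B = 11 − 4 = 7

rB=7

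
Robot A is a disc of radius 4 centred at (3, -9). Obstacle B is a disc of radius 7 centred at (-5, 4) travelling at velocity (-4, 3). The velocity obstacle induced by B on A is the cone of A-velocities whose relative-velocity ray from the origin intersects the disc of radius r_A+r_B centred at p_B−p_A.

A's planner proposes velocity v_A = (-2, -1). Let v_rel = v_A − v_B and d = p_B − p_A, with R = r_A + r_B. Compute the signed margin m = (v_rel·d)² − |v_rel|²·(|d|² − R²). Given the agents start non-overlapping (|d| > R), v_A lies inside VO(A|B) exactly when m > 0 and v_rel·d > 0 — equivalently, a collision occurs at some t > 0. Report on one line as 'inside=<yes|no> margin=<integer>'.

d = (-8, 13),  |d|² = 233;  R = 4+7 = 11,  c = 233−11² = 112
v_rel = (2, -4),  |v_rel|² = 20;  v_rel·d = (2)·(-8) + (-4)·(13) = -68
20·t² + 136·t + 112 = 0  ⇒  m = (-68)² − 20·112 = 2384
m = 2384 > 0,  v_rel·d = -68 < 0  ⇒  outside

inside=no margin=2384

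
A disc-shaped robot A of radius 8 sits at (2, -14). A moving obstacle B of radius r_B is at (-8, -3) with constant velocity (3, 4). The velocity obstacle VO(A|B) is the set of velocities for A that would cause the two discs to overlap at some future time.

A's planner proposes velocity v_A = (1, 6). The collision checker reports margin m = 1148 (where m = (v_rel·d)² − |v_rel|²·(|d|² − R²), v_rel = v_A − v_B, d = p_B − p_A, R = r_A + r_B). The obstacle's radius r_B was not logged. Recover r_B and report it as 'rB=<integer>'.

m = 1148
d = (-10, 11);  v_rel = (-2, 2),  |v_rel|² = 8
v_rel×d = (-2)·(11) − (2)·(-10) = -2
since m = R²·8 − (-2)²:  R² = (4 + 1148) / 8 = 144
R = √144 = 12  ⇒  r_B = 12 − 8 = 4

rB=4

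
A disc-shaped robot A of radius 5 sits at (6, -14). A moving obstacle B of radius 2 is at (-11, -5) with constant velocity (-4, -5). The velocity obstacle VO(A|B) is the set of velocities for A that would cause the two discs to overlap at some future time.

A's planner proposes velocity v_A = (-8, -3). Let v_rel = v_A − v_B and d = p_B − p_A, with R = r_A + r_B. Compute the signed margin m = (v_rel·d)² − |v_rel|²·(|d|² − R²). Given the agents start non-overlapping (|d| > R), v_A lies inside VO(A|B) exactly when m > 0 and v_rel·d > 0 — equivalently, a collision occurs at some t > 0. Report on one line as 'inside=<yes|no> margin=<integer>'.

d = (-17, 9),  |d|² = 370;  R = 5+2 = 7,  c = 370−7² = 321
v_rel = (-4, 2),  |v_rel|² = 20;  v_rel·d = (-4)·(-17) + (2)·(9) = 86
20·t² − 172·t + 321 = 0  ⇒  m = 86² − 20·321 = 976
m = 976 > 0,  v_rel·d = 86 > 0  ⇒  inside

inside=yes margin=976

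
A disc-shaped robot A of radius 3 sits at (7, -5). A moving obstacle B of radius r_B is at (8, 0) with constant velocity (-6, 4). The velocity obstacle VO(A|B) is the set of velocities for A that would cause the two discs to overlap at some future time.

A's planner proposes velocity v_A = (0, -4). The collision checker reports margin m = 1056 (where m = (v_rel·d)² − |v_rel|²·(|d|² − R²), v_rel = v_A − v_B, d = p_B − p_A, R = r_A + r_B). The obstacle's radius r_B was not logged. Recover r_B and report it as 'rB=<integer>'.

m = 1056
d = (1, 5);  v_rel = (6, -8),  |v_rel|² = 100
v_rel×d = (6)·(5) − (-8)·(1) = 38
since m = R²·100 − 38²:  R² = (1444 + 1056) / 100 = 25
R = √25 = 5  ⇒  r_B = 5 − 3 = 2

rB=2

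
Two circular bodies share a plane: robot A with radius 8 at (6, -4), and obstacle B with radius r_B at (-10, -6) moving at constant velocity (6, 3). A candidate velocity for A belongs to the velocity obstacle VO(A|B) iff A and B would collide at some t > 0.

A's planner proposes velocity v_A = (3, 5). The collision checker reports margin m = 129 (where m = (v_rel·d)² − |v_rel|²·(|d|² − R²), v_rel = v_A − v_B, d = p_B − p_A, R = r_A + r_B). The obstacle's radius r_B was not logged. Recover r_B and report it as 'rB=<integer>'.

m = 129
d = (-16, -2);  v_rel = (-3, 2),  |v_rel|² = 13
v_rel×d = (-3)·(-2) − (2)·(-16) = 38
since m = R²·13 − 38²:  R² = (1444 + 129) / 13 = 121
R = √121 = 11  ⇒  r_B = 11 − 8 = 3

rB=3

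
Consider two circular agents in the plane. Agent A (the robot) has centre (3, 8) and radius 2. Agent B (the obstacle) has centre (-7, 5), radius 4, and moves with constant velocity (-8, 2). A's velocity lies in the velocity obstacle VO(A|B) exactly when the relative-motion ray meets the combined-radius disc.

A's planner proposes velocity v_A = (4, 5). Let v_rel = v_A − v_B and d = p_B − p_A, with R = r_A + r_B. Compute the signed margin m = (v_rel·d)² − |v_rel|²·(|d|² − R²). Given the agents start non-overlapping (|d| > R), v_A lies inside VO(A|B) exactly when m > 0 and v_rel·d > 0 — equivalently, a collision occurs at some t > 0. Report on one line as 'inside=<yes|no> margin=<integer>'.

d = (-10, -3),  |d|² = 109;  R = 2+4 = 6,  c = 109−6² = 73
v_rel = (12, 3),  |v_rel|² = 153;  v_rel·d = (12)·(-10) + (3)·(-3) = -129
153·t² + 258·t + 73 = 0  ⇒  m = (-129)² − 153·73 = 5472
m = 5472 > 0,  v_rel·d = -129 < 0  ⇒  outside

inside=no margin=5472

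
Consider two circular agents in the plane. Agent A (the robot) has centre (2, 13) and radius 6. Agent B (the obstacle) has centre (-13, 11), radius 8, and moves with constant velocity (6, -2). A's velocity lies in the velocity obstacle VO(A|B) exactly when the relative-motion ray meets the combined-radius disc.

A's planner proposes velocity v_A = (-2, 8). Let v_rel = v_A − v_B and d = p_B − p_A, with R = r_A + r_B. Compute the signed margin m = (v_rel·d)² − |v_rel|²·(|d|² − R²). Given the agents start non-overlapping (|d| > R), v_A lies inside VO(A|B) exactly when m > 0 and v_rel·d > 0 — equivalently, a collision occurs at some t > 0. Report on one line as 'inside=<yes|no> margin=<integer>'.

d = (-15, -2),  |d|² = 229;  R = 6+8 = 14,  c = 229−14² = 33
v_rel = (-8, 10),  |v_rel|² = 164;  v_rel·d = (-8)·(-15) + (10)·(-2) = 100
164·t² − 200·t + 33 = 0  ⇒  m = 100² − 164·33 = 4588
m = 4588 > 0,  v_rel·d = 100 > 0  ⇒  inside

inside=yes margin=4588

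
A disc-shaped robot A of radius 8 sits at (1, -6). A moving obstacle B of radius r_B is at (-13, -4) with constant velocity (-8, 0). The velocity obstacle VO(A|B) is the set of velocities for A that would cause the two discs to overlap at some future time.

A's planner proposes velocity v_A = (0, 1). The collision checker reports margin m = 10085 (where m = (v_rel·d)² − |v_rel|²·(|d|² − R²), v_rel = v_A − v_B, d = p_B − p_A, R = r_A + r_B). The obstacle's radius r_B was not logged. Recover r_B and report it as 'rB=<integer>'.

m = 10085
d = (-14, 2);  v_rel = (8, 1),  |v_rel|² = 65
v_rel×d = (8)·(2) − (1)·(-14) = 30
since m = R²·65 − 30²:  R² = (900 + 10085) / 65 = 169
R = √169 = 13  ⇒  r_B = 13 − 8 = 5

rB=5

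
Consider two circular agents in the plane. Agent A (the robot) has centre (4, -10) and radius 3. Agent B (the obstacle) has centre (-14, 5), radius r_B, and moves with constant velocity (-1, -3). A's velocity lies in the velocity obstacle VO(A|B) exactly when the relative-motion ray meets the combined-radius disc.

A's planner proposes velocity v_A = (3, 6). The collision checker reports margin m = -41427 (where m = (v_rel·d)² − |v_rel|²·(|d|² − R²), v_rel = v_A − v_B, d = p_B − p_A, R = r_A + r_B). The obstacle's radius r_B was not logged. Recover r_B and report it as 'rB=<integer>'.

m = -41427
d = (-18, 15);  v_rel = (4, 9),  |v_rel|² = 97
v_rel×d = (4)·(15) − (9)·(-18) = 222
since m = R²·97 − 222²:  R² = (49284 + -41427) / 97 = 81
R = √81 = 9  ⇒  r_B = 9 − 3 = 6

rB=6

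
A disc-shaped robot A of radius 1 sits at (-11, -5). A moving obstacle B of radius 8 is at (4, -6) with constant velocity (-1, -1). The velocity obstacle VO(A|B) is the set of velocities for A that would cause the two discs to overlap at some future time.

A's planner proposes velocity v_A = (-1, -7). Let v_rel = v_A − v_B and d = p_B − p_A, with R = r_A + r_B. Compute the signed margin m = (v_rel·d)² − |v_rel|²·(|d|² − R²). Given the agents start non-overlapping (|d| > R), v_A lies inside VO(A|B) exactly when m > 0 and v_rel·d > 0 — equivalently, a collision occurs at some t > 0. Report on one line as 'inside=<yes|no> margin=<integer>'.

d = (15, -1),  |d|² = 226;  R = 1+8 = 9,  c = 226−9² = 145
v_rel = (0, -6),  |v_rel|² = 36;  v_rel·d = (0)·(15) + (-6)·(-1) = 6
36·t² − 12·t + 145 = 0  ⇒  m = 6² − 36·145 = -5184
m = -5184 < 0,  v_rel·d = 6 > 0  ⇒  outside

inside=no margin=-5184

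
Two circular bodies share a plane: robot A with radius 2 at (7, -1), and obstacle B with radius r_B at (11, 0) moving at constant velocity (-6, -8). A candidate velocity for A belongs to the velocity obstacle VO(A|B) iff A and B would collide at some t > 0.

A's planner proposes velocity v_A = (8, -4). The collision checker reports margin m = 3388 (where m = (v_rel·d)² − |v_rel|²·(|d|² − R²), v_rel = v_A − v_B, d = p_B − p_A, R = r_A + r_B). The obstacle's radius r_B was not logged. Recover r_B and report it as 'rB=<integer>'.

m = 3388
d = (4, 1);  v_rel = (14, 4),  |v_rel|² = 212
v_rel×d = (14)·(1) − (4)·(4) = -2
since m = R²·212 − (-2)²:  R² = (4 + 3388) / 212 = 16
R = √16 = 4  ⇒  r_B = 4 − 2 = 2

rB=2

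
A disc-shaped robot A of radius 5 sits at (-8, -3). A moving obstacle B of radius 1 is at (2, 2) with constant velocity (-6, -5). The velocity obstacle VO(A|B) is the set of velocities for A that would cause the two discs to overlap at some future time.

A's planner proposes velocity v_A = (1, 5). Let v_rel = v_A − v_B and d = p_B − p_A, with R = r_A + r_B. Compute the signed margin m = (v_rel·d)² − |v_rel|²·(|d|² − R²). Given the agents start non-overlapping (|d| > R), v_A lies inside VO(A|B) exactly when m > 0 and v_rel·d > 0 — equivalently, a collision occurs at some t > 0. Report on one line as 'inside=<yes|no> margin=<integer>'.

d = (10, 5),  |d|² = 125;  R = 5+1 = 6,  c = 125−6² = 89
v_rel = (7, 10),  |v_rel|² = 149;  v_rel·d = (7)·(10) + (10)·(5) = 120
149·t² − 240·t + 89 = 0  ⇒  m = 120² − 149·89 = 1139
m = 1139 > 0,  v_rel·d = 120 > 0  ⇒  inside

inside=yes margin=1139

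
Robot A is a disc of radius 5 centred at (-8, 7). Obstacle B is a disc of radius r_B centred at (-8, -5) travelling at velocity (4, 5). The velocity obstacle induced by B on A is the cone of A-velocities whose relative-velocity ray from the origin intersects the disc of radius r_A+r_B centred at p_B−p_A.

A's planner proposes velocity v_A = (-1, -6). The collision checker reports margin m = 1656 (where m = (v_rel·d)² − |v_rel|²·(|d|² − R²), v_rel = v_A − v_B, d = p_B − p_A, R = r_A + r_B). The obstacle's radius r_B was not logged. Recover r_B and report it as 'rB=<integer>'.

m = 1656
d = (0, -12);  v_rel = (-5, -11),  |v_rel|² = 146
v_rel×d = (-5)·(-12) − (-11)·(0) = 60
since m = R²·146 − 60²:  R² = (3600 + 1656) / 146 = 36
R = √36 = 6  ⇒  r_B = 6 − 5 = 1

rB=1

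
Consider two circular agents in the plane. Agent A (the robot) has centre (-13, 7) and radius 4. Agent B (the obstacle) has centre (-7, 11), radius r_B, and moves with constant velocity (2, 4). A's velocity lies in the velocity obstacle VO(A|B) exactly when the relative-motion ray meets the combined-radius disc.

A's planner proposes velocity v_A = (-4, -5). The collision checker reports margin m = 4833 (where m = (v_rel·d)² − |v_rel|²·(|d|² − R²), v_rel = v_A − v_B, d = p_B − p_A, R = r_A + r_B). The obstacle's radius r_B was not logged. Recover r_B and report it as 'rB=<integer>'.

m = 4833
d = (6, 4);  v_rel = (-6, -9),  |v_rel|² = 117
v_rel×d = (-6)·(4) − (-9)·(6) = 30
since m = R²·117 − 30²:  R² = (900 + 4833) / 117 = 49
R = √49 = 7  ⇒  r_B = 7 − 4 = 3

rB=3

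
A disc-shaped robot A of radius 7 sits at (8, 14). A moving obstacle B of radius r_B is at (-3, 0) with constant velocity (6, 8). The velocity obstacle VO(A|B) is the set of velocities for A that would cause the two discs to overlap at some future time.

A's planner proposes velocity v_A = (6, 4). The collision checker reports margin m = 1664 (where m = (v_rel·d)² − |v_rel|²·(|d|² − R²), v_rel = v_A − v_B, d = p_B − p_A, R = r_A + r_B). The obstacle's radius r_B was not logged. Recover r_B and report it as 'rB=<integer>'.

m = 1664
d = (-11, -14);  v_rel = (0, -4),  |v_rel|² = 16
v_rel×d = (0)·(-14) − (-4)·(-11) = -44
since m = R²·16 − (-44)²:  R² = (1936 + 1664) / 16 = 225
R = √225 = 15  ⇒  r_B = 15 − 7 = 8

rB=8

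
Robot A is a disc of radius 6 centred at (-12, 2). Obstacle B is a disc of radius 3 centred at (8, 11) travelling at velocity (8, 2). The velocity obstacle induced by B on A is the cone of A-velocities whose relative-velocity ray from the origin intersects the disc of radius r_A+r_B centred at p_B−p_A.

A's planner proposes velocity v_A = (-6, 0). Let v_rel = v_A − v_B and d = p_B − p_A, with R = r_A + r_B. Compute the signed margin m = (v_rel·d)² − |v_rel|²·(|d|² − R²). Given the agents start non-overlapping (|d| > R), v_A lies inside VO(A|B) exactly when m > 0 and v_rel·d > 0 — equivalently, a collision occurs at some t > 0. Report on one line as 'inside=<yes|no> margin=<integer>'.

d = (20, 9),  |d|² = 481;  R = 6+3 = 9,  c = 481−9² = 400
v_rel = (-14, -2),  |v_rel|² = 200;  v_rel·d = (-14)·(20) + (-2)·(9) = -298
200·t² + 596·t + 400 = 0  ⇒  m = (-298)² − 200·400 = 8804
m = 8804 > 0,  v_rel·d = -298 < 0  ⇒  outside

inside=no margin=8804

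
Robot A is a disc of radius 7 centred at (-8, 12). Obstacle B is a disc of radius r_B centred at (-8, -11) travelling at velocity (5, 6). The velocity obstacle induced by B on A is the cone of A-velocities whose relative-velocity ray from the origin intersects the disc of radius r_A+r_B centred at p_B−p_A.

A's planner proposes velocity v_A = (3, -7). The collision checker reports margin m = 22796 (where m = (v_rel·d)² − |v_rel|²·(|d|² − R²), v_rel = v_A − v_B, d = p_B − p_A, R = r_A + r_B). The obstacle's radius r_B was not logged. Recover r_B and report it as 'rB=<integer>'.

m = 22796
d = (0, -23);  v_rel = (-2, -13),  |v_rel|² = 173
v_rel×d = (-2)·(-23) − (-13)·(0) = 46
since m = R²·173 − 46²:  R² = (2116 + 22796) / 173 = 144
R = √144 = 12  ⇒  r_B = 12 − 7 = 5

rB=5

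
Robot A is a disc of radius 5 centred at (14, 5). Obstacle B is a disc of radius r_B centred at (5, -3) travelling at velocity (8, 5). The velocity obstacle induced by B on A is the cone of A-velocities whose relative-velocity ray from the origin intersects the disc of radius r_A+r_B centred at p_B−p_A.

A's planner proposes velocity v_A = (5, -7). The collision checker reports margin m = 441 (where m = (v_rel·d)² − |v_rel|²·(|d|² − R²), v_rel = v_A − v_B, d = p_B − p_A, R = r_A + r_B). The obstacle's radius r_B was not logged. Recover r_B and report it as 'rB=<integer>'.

m = 441
d = (-9, -8);  v_rel = (-3, -12),  |v_rel|² = 153
v_rel×d = (-3)·(-8) − (-12)·(-9) = -84
since m = R²·153 − (-84)²:  R² = (7056 + 441) / 153 = 49
R = √49 = 7  ⇒  r_B = 7 − 5 = 2

rB=2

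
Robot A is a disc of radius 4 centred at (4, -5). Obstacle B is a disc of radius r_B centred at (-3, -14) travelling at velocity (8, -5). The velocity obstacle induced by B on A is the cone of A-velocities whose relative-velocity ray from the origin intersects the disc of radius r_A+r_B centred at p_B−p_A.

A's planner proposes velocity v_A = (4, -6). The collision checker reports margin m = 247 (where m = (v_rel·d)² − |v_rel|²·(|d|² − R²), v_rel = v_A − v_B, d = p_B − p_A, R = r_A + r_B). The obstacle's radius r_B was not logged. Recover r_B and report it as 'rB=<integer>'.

m = 247
d = (-7, -9);  v_rel = (-4, -1),  |v_rel|² = 17
v_rel×d = (-4)·(-9) − (-1)·(-7) = 29
since m = R²·17 − 29²:  R² = (841 + 247) / 17 = 64
R = √64 = 8  ⇒  r_B = 8 − 4 = 4

rB=4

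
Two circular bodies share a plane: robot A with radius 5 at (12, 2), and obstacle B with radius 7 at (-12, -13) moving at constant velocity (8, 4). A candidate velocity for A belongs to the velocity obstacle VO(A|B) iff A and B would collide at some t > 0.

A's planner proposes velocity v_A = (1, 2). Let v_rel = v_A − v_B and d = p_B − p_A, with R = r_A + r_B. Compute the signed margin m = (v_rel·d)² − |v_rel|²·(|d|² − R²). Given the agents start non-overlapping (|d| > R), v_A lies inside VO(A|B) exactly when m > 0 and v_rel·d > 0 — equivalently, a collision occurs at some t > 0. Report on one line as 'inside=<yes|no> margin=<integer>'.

d = (-24, -15),  |d|² = 801;  R = 5+7 = 12,  c = 801−12² = 657
v_rel = (-7, -2),  |v_rel|² = 53;  v_rel·d = (-7)·(-24) + (-2)·(-15) = 198
53·t² − 396·t + 657 = 0  ⇒  m = 198² − 53·657 = 4383
m = 4383 > 0,  v_rel·d = 198 > 0  ⇒  inside

inside=yes margin=4383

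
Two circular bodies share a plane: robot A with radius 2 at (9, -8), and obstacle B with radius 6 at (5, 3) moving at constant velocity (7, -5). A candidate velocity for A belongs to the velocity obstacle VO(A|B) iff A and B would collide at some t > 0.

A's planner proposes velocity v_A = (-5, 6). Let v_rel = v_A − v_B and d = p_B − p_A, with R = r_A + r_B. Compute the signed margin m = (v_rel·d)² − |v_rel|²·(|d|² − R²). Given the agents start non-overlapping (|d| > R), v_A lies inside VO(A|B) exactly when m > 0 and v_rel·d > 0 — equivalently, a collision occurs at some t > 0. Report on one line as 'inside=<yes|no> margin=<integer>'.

d = (-4, 11),  |d|² = 137;  R = 2+6 = 8,  c = 137−8² = 73
v_rel = (-12, 11),  |v_rel|² = 265;  v_rel·d = (-12)·(-4) + (11)·(11) = 169
265·t² − 338·t + 73 = 0  ⇒  m = 169² − 265·73 = 9216
m = 9216 > 0,  v_rel·d = 169 > 0  ⇒  inside

inside=yes margin=9216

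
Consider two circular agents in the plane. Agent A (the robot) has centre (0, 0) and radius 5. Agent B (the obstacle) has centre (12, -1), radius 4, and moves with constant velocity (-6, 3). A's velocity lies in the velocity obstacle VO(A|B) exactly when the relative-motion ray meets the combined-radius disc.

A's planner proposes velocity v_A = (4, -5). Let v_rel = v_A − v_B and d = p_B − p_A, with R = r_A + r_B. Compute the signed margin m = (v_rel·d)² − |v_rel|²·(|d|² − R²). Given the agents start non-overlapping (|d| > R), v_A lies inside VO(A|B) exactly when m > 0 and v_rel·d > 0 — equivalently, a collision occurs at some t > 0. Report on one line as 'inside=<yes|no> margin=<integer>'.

d = (12, -1),  |d|² = 145;  R = 5+4 = 9,  c = 145−9² = 64
v_rel = (10, -8),  |v_rel|² = 164;  v_rel·d = (10)·(12) + (-8)·(-1) = 128
164·t² − 256·t + 64 = 0  ⇒  m = 128² − 164·64 = 5888
m = 5888 > 0,  v_rel·d = 128 > 0  ⇒  inside

inside=yes margin=5888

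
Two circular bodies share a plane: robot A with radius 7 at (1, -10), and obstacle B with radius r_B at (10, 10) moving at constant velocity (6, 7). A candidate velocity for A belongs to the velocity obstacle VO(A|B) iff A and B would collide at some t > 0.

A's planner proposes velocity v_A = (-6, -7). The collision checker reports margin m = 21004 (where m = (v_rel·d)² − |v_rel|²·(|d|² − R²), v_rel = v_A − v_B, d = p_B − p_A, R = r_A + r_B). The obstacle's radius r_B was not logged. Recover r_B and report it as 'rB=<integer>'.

m = 21004
d = (9, 20);  v_rel = (-12, -14),  |v_rel|² = 340
v_rel×d = (-12)·(20) − (-14)·(9) = -114
since m = R²·340 − (-114)²:  R² = (12996 + 21004) / 340 = 100
R = √100 = 10  ⇒  r_B = 10 − 7 = 3

rB=3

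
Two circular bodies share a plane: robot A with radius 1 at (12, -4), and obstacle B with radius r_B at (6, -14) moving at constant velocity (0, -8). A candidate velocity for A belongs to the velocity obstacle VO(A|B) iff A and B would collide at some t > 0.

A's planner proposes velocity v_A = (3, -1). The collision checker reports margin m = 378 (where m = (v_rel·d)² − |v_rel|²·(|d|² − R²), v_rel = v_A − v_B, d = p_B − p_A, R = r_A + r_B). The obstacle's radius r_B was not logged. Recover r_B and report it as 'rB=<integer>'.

m = 378
d = (-6, -10);  v_rel = (3, 7),  |v_rel|² = 58
v_rel×d = (3)·(-10) − (7)·(-6) = 12
since m = R²·58 − 12²:  R² = (144 + 378) / 58 = 9
R = √9 = 3  ⇒  r_B = 3 − 1 = 2

rB=2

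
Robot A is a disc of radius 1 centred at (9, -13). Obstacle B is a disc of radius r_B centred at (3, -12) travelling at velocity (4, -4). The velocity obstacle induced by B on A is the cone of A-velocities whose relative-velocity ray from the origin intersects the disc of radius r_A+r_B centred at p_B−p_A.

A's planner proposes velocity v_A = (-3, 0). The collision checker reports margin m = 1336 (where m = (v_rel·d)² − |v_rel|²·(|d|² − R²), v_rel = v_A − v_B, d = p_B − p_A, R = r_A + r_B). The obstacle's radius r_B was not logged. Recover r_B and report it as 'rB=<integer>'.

m = 1336
d = (-6, 1);  v_rel = (-7, 4),  |v_rel|² = 65
v_rel×d = (-7)·(1) − (4)·(-6) = 17
since m = R²·65 − 17²:  R² = (289 + 1336) / 65 = 25
R = √25 = 5  ⇒  r_B = 5 − 1 = 4

rB=4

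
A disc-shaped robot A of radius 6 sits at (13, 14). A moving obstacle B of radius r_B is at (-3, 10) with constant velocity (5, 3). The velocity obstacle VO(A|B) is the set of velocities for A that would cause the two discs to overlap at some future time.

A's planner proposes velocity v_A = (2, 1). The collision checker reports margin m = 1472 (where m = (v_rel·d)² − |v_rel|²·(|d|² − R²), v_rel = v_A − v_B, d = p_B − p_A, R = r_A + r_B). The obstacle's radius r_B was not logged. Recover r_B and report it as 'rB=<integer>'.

m = 1472
d = (-16, -4);  v_rel = (-3, -2),  |v_rel|² = 13
v_rel×d = (-3)·(-4) − (-2)·(-16) = -20
since m = R²·13 − (-20)²:  R² = (400 + 1472) / 13 = 144
R = √144 = 12  ⇒  r_B = 12 − 6 = 6

rB=6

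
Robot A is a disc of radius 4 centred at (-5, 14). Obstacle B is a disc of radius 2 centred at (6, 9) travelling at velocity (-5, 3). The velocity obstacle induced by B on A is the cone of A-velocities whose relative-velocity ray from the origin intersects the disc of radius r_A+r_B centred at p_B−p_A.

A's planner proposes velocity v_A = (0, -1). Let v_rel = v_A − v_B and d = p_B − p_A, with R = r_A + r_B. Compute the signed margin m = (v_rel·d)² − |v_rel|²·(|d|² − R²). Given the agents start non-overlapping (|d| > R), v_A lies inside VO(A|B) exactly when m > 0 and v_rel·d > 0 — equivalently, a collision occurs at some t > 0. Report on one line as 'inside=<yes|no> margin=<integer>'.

d = (11, -5),  |d|² = 146;  R = 4+2 = 6,  c = 146−6² = 110
v_rel = (5, -4),  |v_rel|² = 41;  v_rel·d = (5)·(11) + (-4)·(-5) = 75
41·t² − 150·t + 110 = 0  ⇒  m = 75² − 41·110 = 1115
m = 1115 > 0,  v_rel·d = 75 > 0  ⇒  inside

inside=yes margin=1115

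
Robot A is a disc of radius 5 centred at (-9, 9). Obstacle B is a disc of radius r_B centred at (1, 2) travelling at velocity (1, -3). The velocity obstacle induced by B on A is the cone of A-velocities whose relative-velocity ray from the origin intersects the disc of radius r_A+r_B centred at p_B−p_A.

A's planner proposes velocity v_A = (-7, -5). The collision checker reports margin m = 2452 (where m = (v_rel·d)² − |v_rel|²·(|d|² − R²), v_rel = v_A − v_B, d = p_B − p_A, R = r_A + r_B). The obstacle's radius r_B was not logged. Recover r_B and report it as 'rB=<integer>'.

m = 2452
d = (10, -7);  v_rel = (-8, -2),  |v_rel|² = 68
v_rel×d = (-8)·(-7) − (-2)·(10) = 76
since m = R²·68 − 76²:  R² = (5776 + 2452) / 68 = 121
R = √121 = 11  ⇒  r_B = 11 − 5 = 6

rB=6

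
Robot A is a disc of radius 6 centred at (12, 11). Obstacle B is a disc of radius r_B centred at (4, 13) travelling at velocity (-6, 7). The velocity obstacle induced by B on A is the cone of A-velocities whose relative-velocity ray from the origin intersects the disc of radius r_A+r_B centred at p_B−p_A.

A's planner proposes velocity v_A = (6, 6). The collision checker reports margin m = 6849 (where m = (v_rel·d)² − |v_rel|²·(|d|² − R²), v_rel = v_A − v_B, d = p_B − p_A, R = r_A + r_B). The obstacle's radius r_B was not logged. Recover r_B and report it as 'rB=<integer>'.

m = 6849
d = (-8, 2);  v_rel = (12, -1),  |v_rel|² = 145
v_rel×d = (12)·(2) − (-1)·(-8) = 16
since m = R²·145 − 16²:  R² = (256 + 6849) / 145 = 49
R = √49 = 7  ⇒  r_B = 7 − 6 = 1

rB=1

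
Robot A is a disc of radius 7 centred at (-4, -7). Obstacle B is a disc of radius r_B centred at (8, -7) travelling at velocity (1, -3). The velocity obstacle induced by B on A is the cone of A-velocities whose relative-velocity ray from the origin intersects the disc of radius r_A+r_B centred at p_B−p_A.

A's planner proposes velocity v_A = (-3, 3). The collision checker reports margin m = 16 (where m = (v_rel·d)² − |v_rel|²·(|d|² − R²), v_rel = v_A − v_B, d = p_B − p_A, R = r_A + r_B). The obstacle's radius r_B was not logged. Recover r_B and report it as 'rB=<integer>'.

m = 16
d = (12, 0);  v_rel = (-4, 6),  |v_rel|² = 52
v_rel×d = (-4)·(0) − (6)·(12) = -72
since m = R²·52 − (-72)²:  R² = (5184 + 16) / 52 = 100
R = √100 = 10  ⇒  r_B = 10 − 7 = 3

rB=3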